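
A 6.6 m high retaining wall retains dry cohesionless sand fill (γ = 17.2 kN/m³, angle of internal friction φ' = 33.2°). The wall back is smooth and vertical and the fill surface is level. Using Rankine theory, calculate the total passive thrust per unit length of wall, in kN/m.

1280 kN/m

K_p = tan²(45° + φ/2) = 3.421.
P_p = ½ K_p γ H² = 0.5 × 3.421 × 17.2 × 6.6² = 1281 kN/m.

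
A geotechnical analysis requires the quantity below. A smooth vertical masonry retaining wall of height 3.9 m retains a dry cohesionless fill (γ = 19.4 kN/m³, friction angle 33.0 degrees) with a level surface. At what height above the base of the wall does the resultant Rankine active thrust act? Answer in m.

1.30 m

K_a = 0.2948.
The pressure distribution is triangular, so the resultant acts at H/3 above the base = 3.9/3 = 1.300 m.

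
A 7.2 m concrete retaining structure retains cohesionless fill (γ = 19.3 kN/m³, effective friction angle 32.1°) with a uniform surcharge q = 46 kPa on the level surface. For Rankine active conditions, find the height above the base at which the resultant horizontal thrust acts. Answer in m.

2.88 m

K_a = 0.3060.
Triangular part P₁ = ½K_aγH² = 153.1 at H/3 = 2.400 m; rectangular part P₂ = K_a q H = 101.3 at H/2 = 3.600 m.
ȳ = (P₁·2.400 + P₂·3.600)/(P₁+P₂) = 2.878 m.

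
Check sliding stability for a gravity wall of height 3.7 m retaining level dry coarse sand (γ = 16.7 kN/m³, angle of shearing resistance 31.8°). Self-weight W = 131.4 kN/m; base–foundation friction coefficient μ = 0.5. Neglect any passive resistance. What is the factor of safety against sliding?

K_a = tan²(45° − 31.8°/2) = 0.3098.
P_a = ½K_aγH² = 0.5×0.3098×16.7×3.7² = 35.41 kN/m, acting at H/3 = 1.233 m above the base.
FS_sliding = μW / P_a = 0.5×131.4 / 35.41 = 1.855.

1.86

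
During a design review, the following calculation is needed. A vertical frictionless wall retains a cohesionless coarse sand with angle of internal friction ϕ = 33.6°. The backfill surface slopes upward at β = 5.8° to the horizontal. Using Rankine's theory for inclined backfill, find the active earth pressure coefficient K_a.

K_a = cos β · (cos β − √(cos²β − cos²φ)) / (cos β + √(cos²β − cos²φ)).
cos β = 0.9949, cos φ = 0.8329, √(cos²β − cos²φ) = 0.5441.
K_a = 0.9949 × (0.9949 − 0.5441)/(0.9949 + 0.5441) = 0.2914.

0.291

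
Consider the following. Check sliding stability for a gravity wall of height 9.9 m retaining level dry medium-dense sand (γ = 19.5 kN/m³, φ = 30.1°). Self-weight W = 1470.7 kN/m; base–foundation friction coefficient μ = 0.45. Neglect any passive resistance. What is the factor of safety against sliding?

K_a = tan²(45° − 30.1°/2) = 0.3320.
P_a = ½K_aγH² = 0.5×0.3320×19.5×9.9² = 317.3 kN/m, acting at H/3 = 3.300 m above the base.
FS_sliding = μW / P_a = 0.45×1470.7 / 317.3 = 2.086.

2.09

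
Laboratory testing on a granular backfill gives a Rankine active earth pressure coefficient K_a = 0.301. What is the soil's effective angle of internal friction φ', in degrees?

32.5°

K_a = tan²(45° − φ/2) ⇒ 45° − φ/2 = arctan(√0.301) = 28.75°.
φ = 2(45° − 28.75°) = 32.50°.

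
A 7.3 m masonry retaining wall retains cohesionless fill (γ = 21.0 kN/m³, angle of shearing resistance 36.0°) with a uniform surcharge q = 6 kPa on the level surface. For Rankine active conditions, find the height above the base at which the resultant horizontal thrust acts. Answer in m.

K_a = 0.2596.
Triangular part P₁ = ½K_aγH² = 145.3 at H/3 = 2.433 m; rectangular part P₂ = K_a q H = 11.37 at H/2 = 3.650 m.
ȳ = (P₁·2.433 + P₂·3.650)/(P₁+P₂) = 2.522 m.

2.52 m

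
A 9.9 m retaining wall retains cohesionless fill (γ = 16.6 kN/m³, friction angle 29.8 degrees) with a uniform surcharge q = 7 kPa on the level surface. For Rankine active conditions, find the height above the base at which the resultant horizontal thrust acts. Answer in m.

3.43 m

K_a = 0.3360.
Triangular part P₁ = ½K_aγH² = 273.4 at H/3 = 3.300 m; rectangular part P₂ = K_a q H = 23.29 at H/2 = 4.950 m.
ȳ = (P₁·3.300 + P₂·4.950)/(P₁+P₂) = 3.430 m.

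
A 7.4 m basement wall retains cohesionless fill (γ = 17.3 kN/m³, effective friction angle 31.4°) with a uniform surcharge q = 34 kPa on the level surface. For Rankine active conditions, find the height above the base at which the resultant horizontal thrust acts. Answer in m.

2.89 m

K_a = 0.3149.
Triangular part P₁ = ½K_aγH² = 149.2 at H/3 = 2.467 m; rectangular part P₂ = K_a q H = 79.23 at H/2 = 3.700 m.
ȳ = (P₁·2.467 + P₂·3.700)/(P₁+P₂) = 2.895 m.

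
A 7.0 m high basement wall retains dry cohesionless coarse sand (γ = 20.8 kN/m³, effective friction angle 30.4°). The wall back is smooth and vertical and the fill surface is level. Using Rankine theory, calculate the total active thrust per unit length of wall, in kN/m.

167 kN/m

K_a = tan²(45° − φ/2) = 0.3280.
P_a = ½ K_a γ H² = 0.5 × 0.3280 × 20.8 × 7.0² = 167.1 kN/m.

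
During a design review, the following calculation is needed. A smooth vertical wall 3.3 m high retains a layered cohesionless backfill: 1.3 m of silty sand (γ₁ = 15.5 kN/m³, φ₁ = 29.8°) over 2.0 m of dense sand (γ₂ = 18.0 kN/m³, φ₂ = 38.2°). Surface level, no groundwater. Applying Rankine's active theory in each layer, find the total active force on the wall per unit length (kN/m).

22.4 kN/m

K_a1 = tan²(45°−29.8°/2) = 0.3360; K_a2 = tan²(45°−38.2°/2) = 0.2358.
Layer 1: σ at base = K_a1 γ₁ h₁ = 6.771 kPa; P₁ = ½×6.771×1.3 = 4.401.
Layer 2: σ_v at top = γ₁h₁ = 20.15; σ_h top = K_a2×20.15 = 4.751; σ_h base = K_a2×(20.15+18.0×2.0) = 13.24.
P₂ = ½(4.751+13.24)×2.0 = 17.99. Total P_a = 4.401+17.99 = 22.39 kN/m.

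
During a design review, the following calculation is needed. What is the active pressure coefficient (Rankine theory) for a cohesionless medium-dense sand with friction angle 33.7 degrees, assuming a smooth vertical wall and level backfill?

0.286

K_a = tan²(45° − φ/2) = tan²(28.15°) = 0.2863.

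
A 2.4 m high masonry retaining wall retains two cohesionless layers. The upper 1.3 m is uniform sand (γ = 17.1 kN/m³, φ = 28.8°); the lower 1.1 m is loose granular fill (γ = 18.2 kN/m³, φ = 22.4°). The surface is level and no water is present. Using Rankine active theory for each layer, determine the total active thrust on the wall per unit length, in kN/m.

K_a1 = tan²(45°−28.8°/2) = 0.3498; K_a2 = tan²(45°−22.4°/2) = 0.4482.
Layer 1: σ at base = K_a1 γ₁ h₁ = 7.775 kPa; P₁ = ½×7.775×1.3 = 5.054.
Layer 2: σ_v at top = γ₁h₁ = 22.23; σ_h top = K_a2×22.23 = 9.962; σ_h base = K_a2×(22.23+18.2×1.1) = 18.93.
P₂ = ½(9.962+18.93)×1.1 = 15.89. Total P_a = 5.054+15.89 = 20.95 kN/m.

20.9 kN/m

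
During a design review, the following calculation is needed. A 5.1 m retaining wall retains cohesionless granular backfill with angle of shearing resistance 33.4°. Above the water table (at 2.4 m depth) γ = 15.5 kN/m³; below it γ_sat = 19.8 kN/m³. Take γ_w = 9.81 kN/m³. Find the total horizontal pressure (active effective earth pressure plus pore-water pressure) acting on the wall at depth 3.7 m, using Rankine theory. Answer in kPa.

K_a = (1 − sin φ)/(1 + sin φ) = 0.2899.
γ' = 19.8 − 9.81 = 9.990 kN/m³.
Effective vertical stress at 3.7 m: σ'_v = 15.5×2.4 + 9.990×1.30 = 50.19 kPa.
σ'_h = K_a σ'_v = 0.2899 × 50.19 = 14.55 kPa; u = γ_w × 1.30 = 12.75 kPa.
Total σ_h = 14.55 + 12.75 = 27.30 kPa.

27.3 kPa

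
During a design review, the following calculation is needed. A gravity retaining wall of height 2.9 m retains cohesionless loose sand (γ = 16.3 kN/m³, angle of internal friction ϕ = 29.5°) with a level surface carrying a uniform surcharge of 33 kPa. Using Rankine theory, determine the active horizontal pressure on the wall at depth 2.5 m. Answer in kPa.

K_a = (1 − sin φ)/(1 + sin φ) = 0.3401.
σ_v = γz + q = 16.3 × 2.5 + 33 = 73.75 kPa.
σ_h = K_a σ_v = 0.3401 × 73.75 = 25.08 kPa.

25.1 kPa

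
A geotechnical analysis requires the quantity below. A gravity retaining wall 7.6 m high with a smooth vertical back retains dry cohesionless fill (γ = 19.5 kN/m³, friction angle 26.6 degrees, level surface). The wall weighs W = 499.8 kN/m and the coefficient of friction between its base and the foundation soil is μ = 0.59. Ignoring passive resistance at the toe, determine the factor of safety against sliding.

1.37

K_a = tan²(45° − 26.6°/2) = 0.3814.
P_a = ½K_aγH² = 0.5×0.3814×19.5×7.6² = 214.8 kN/m, acting at H/3 = 2.533 m above the base.
FS_sliding = μW / P_a = 0.59×499.8 / 214.8 = 1.373.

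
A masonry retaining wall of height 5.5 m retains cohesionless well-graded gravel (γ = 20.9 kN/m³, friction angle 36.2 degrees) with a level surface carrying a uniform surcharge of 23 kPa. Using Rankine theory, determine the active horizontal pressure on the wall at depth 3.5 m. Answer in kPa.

K_a = (1 − sin φ)/(1 + sin φ) = 0.2574.
σ_v = γz + q = 20.9 × 3.5 + 23 = 96.15 kPa.
σ_h = K_a σ_v = 0.2574 × 96.15 = 24.75 kPa.

24.7 kPa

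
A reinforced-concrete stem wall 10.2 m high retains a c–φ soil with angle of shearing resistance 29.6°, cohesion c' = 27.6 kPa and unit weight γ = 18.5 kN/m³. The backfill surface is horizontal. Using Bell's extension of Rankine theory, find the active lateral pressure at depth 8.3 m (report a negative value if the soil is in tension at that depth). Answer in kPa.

K_a = (1 − sin φ)/(1 + sin φ) = 0.3387.
σ_a = K_a γ z − 2c√K_a = 0.3387×18.5×8.3 − 2×27.6×0.5820 = 19.89 kPa.

19.9 kPa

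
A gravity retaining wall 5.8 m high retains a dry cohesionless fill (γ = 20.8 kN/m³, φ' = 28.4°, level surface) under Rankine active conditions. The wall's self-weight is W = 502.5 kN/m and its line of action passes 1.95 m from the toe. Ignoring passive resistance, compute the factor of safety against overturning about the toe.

K_a = tan²(45° − 28.4°/2) = 0.3554.
P_a = ½K_aγH² = 0.5×0.3554×20.8×5.8² = 124.3 kN/m, acting at H/3 = 1.933 m above the base.
Overturning moment M_o = P_a × H/3 = 124.3 × 1.933 = 240.4.
Resisting moment M_r = W × 1.95 = 502.5 × 1.95 = 979.9.
FS_overturning = M_r/M_o = 979.9/240.4 = 4.077.

4.08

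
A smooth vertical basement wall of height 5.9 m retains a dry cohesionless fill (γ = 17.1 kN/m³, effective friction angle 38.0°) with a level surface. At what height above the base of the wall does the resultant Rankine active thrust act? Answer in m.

1.97 m

K_a = 0.2379.
The pressure distribution is triangular, so the resultant acts at H/3 above the base = 5.9/3 = 1.967 m.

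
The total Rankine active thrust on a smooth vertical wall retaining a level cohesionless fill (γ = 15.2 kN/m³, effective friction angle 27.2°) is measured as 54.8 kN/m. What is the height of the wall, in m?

K_a = 0.3726. P_a = ½ K_a γ H² ⇒ H = √(2P_a/(K_a γ)).
H = √(2×54.8/(0.3726×15.2)) = 4.399 m.

4.40 m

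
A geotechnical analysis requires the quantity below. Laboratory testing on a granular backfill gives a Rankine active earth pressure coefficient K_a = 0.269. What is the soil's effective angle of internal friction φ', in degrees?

K_a = tan²(45° − φ/2) ⇒ 45° − φ/2 = arctan(√0.269) = 27.41°.
φ = 2(45° − 27.41°) = 35.17°.

35.2°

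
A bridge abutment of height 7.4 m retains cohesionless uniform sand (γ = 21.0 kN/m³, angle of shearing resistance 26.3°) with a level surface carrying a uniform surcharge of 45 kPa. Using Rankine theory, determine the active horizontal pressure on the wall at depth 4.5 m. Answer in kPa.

53.8 kPa

K_a = (1 − sin φ)/(1 + sin φ) = 0.3859.
σ_v = γz + q = 21.0 × 4.5 + 45 = 139.5 kPa.
σ_h = K_a σ_v = 0.3859 × 139.5 = 53.84 kPa.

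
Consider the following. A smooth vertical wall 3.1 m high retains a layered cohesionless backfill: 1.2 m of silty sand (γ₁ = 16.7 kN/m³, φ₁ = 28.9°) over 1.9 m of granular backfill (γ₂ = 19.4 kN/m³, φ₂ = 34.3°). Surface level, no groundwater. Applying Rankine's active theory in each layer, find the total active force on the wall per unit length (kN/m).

K_a1 = tan²(45°−28.9°/2) = 0.3484; K_a2 = tan²(45°−34.3°/2) = 0.2792.
Layer 1: σ at base = K_a1 γ₁ h₁ = 6.981 kPa; P₁ = ½×6.981×1.2 = 4.189.
Layer 2: σ_v at top = γ₁h₁ = 20.04; σ_h top = K_a2×20.04 = 5.594; σ_h base = K_a2×(20.04+19.4×1.9) = 15.88.
P₂ = ½(5.594+15.88)×1.9 = 20.40. Total P_a = 4.189+20.40 = 24.59 kN/m.

24.6 kN/m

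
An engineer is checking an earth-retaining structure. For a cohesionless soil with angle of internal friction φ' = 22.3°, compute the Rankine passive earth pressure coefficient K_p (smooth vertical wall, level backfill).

K_p = (1 + sin φ)/(1 − sin φ) = tan²(45° + 22.3°/2) = 2.223.

2.22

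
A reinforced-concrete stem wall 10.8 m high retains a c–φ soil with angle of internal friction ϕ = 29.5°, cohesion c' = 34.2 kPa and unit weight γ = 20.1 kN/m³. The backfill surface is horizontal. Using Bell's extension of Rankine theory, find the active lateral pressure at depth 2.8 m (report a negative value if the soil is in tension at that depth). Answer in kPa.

K_a = (1 − sin φ)/(1 + sin φ) = 0.3401.
σ_a = K_a γ z − 2c√K_a = 0.3401×20.1×2.8 − 2×34.2×0.5832 = -20.75 kPa.

-20.7 kPa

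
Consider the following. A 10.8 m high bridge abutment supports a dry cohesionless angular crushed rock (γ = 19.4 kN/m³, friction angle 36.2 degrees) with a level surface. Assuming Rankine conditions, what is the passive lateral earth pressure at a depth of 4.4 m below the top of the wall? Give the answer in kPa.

332 kPa

K_p = (1 + sin φ)/(1 − sin φ) = 3.885.
σ_h = K_p γ z = 3.885 × 19.4 × 4.4 = 331.6 kPa.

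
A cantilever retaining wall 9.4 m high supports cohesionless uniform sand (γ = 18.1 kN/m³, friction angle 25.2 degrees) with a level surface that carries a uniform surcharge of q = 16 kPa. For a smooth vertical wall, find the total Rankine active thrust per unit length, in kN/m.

K_a = tan²(45° − φ/2) = 0.4027.
Soil triangle: ½ K_a γ H² = 0.5×0.4027×18.1×9.4² = 322.1 kN/m.
Surcharge rectangle: K_a q H = 0.4027×16×9.4 = 60.57 kN/m.
Total = 322.1 + 60.57 = 382.6 kN/m.

383 kN/m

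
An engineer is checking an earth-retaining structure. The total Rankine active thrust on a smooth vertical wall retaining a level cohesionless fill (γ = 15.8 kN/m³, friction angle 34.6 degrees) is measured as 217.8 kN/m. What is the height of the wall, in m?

10.0 m

K_a = 0.2756. P_a = ½ K_a γ H² ⇒ H = √(2P_a/(K_a γ)).
H = √(2×217.8/(0.2756×15.8)) = 10.00 m.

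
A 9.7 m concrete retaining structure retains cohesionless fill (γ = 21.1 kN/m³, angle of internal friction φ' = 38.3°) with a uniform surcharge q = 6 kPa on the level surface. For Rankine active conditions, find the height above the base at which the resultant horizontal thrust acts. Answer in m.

3.32 m

K_a = 0.2347.
Triangular part P₁ = ½K_aγH² = 233.0 at H/3 = 3.233 m; rectangular part P₂ = K_a q H = 13.66 at H/2 = 4.850 m.
ȳ = (P₁·3.233 + P₂·4.850)/(P₁+P₂) = 3.323 m.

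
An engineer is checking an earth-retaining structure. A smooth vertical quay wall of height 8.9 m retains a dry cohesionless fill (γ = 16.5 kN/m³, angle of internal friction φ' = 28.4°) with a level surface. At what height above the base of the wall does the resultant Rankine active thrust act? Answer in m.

2.97 m

K_a = 0.3554.
The pressure distribution is triangular, so the resultant acts at H/3 above the base = 8.9/3 = 2.967 m.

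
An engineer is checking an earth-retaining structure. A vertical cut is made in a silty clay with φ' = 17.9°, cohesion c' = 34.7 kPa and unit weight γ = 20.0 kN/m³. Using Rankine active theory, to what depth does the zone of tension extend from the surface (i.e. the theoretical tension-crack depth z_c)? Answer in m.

4.77 m

K_a = tan²(45° − 17.9°/2) = 0.5298; √K_a = 0.7279.
The active pressure is zero where K_a γ z = 2c√K_a, so z_c = 2c/(γ√K_a) = 2×34.7/(20.0×0.7279) = 4.767 m.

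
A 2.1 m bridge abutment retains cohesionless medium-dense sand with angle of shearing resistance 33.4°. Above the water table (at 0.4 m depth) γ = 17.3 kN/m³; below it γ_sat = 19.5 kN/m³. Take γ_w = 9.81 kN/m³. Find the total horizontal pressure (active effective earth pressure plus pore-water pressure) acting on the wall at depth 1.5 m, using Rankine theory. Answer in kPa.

K_a = (1 − sin φ)/(1 + sin φ) = 0.2899.
γ' = 19.5 − 9.81 = 9.690 kN/m³.
Effective vertical stress at 1.5 m: σ'_v = 17.3×0.4 + 9.690×1.10 = 17.58 kPa.
σ'_h = K_a σ'_v = 0.2899 × 17.58 = 5.097 kPa; u = γ_w × 1.10 = 10.79 kPa.
Total σ_h = 5.097 + 10.79 = 15.89 kPa.

15.9 kPa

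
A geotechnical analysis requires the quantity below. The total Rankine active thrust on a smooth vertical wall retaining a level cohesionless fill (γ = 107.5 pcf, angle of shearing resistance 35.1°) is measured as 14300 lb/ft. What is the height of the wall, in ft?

K_a = 0.2698. P_a = ½ K_a γ H² ⇒ H = √(2P_a/(K_a γ)).
H = √(2×14300/(0.2698×107.5)) = 31.40 ft.

31.4 ft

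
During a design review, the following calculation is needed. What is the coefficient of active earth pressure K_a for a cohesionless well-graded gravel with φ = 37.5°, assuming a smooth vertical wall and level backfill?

K_a = (1 − sin φ)/(1 + sin φ) = (1 − sin 37.5°)/(1 + sin 37.5°) = 0.2432.

0.243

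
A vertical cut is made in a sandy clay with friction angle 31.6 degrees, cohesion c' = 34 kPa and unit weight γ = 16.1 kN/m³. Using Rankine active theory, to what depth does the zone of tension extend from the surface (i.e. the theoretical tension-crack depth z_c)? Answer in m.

7.56 m

K_a = tan²(45° − 31.6°/2) = 0.3123; √K_a = 0.5589.
The active pressure is zero where K_a γ z = 2c√K_a, so z_c = 2c/(γ√K_a) = 2×34/(16.1×0.5589) = 7.557 m.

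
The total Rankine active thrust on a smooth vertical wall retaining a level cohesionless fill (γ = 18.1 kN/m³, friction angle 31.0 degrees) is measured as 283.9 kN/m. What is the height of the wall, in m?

9.90 m

K_a = 0.3201. P_a = ½ K_a γ H² ⇒ H = √(2P_a/(K_a γ)).
H = √(2×283.9/(0.3201×18.1)) = 9.900 m.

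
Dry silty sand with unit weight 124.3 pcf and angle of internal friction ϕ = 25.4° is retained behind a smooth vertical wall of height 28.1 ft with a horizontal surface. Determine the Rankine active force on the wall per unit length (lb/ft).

19600 lb/ft

K_a = tan²(45° − φ/2) = 0.3996.
P_a = ½ K_a γ H² = 0.5 × 0.3996 × 124.3 × 28.1² = 19610 lb/ft.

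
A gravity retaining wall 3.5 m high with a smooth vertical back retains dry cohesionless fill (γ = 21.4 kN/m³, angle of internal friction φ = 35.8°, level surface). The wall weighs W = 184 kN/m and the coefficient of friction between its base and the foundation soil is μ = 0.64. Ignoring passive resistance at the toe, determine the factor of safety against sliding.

3.43

K_a = tan²(45° − 35.8°/2) = 0.2619.
P_a = ½K_aγH² = 0.5×0.2619×21.4×3.5² = 34.32 kN/m, acting at H/3 = 1.167 m above the base.
FS_sliding = μW / P_a = 0.64×184 / 34.32 = 3.431.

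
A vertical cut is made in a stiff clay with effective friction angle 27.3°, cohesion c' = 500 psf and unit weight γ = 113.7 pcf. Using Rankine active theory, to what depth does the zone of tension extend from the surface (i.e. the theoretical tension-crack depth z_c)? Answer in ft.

K_a = tan²(45° − 27.3°/2) = 0.3711; √K_a = 0.6092.
The active pressure is zero where K_a γ z = 2c√K_a, so z_c = 2c/(γ√K_a) = 2×500/(113.7×0.6092) = 14.44 ft.

14.4 ft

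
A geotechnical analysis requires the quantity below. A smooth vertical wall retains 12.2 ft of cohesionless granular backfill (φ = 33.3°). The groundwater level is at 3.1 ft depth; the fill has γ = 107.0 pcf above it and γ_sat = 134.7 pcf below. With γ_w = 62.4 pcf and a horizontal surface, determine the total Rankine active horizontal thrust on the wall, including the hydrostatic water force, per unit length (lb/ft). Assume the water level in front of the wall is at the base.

K_a = tan²(45° − φ/2) = 0.2911.
γ' = 134.7 − 62.4 = 72.30 pcf. Depth below WT = 9.1 ft.
σ'_h at WT = K_a γ d_w = 96.57 psf; at base = 96.57 + K_a γ' × 9.1 = 288.1 psf.
P₁ (0–3.1 ft) = ½×96.57×3.1 = 149.7. P₂ (3.1–12.2 ft) = ½(96.57+288.1)×9.1 = 1750.
P_w = ½ γ_w h₂² = 0.5×62.4×9.1² = 2584. Total = 149.7+1750+2584 = 4484 lb/ft.

4480 lb/ft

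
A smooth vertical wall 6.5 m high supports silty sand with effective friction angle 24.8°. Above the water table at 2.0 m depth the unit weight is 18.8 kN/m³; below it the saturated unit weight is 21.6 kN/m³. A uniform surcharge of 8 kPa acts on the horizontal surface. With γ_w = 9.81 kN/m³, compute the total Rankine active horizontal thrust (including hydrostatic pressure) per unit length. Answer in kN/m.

K_a = tan²(45° − φ/2) = 0.4090.
γ' = 21.6 − 9.81 = 11.79 kN/m³. h₂ = H − d_w = 4.5 m.
σ'_h: at surface K_a·q = 3.272; at WT K_a(q+γd_w) = 18.65; at base K_a(q+γd_w+γ'h₂) = 40.35 kPa.
P₁ = ½(3.272+18.65)×2.0 = 21.92; P₂ = ½(18.65+40.35)×4.5 = 132.7; P_w = ½γ_w h₂² = 99.33.
Total = 21.92+132.7+99.33 = 254.0 kN/m.

254 kN/m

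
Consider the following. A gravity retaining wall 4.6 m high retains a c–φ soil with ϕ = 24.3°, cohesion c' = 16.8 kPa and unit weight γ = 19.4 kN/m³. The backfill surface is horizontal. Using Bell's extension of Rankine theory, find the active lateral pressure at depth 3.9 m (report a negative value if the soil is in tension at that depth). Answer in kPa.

9.85 kPa

K_a = (1 − sin φ)/(1 + sin φ) = 0.4169.
σ_a = K_a γ z − 2c√K_a = 0.4169×19.4×3.9 − 2×16.8×0.6457 = 9.849 kPa.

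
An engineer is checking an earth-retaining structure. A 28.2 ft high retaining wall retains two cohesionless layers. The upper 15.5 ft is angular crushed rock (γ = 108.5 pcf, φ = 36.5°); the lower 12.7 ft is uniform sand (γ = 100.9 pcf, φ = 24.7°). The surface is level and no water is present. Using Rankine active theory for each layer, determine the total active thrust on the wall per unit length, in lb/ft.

K_a1 = tan²(45°−36.5°/2) = 0.2541; K_a2 = tan²(45°−24.7°/2) = 0.4106.
Layer 1: σ at base = K_a1 γ₁ h₁ = 427.3 psf; P₁ = ½×427.3×15.5 = 3311.
Layer 2: σ_v at top = γ₁h₁ = 1682; σ_h top = K_a2×1682 = 690.5; σ_h base = K_a2×(1682+100.9×12.7) = 1217.
P₂ = ½(690.5+1217)×12.7 = 12110. Total P_a = 3311+12110 = 15420 lb/ft.

15400 lb/ft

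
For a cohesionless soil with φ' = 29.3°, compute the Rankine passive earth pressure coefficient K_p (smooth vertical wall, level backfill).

2.92

K_p = (1 + sin φ)/(1 − sin φ) = tan²(45° + 29.3°/2) = 2.917.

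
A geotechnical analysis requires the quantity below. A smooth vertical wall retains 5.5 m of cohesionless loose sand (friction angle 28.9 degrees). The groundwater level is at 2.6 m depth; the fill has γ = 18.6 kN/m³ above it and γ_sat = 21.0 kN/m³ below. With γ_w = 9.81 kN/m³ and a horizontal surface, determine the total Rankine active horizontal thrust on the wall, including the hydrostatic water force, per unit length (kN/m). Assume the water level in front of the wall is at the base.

K_a = tan²(45° − φ/2) = 0.3484.
γ' = 21.0 − 9.81 = 11.19 kN/m³. Depth below WT = 2.9 m.
σ'_h at WT = K_a γ d_w = 16.85 kPa; at base = 16.85 + K_a γ' × 2.9 = 28.15 kPa.
P₁ (0–2.6 m) = ½×16.85×2.6 = 21.90. P₂ (2.6–5.5 m) = ½(16.85+28.15)×2.9 = 65.25.
P_w = ½ γ_w h₂² = 0.5×9.81×2.9² = 41.25. Total = 21.90+65.25+41.25 = 128.4 kN/m.

128 kN/m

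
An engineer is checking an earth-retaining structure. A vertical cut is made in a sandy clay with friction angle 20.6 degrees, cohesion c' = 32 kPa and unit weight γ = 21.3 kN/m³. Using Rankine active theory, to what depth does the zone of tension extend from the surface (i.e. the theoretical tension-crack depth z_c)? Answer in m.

K_a = tan²(45° − 20.6°/2) = 0.4795; √K_a = 0.6924.
The active pressure is zero where K_a γ z = 2c√K_a, so z_c = 2c/(γ√K_a) = 2×32/(21.3×0.6924) = 4.339 m.

4.34 m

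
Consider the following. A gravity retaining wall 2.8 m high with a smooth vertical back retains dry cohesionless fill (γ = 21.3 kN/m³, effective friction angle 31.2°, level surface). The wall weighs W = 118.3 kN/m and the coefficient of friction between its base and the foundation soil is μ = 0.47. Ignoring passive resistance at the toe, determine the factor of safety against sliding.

K_a = tan²(45° − 31.2°/2) = 0.3175.
P_a = ½K_aγH² = 0.5×0.3175×21.3×2.8² = 26.51 kN/m, acting at H/3 = 0.9333 m above the base.
FS_sliding = μW / P_a = 0.47×118.3 / 26.51 = 2.097.

2.10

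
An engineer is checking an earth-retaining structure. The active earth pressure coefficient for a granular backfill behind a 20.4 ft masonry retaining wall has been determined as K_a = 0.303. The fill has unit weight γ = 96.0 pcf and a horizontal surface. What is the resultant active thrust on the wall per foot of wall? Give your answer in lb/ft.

P = ½ K_a γ H² = 0.5 × 0.303 × 96.0 × 20.4² = 6053 lb/ft.

6050 lb/ft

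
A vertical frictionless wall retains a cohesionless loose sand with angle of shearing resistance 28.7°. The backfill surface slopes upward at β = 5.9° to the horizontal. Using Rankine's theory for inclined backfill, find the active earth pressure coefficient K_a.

K_a = cos β · (cos β − √(cos²β − cos²φ)) / (cos β + √(cos²β − cos²φ)).
cos β = 0.9947, cos φ = 0.8771, √(cos²β − cos²φ) = 0.4691.
K_a = 0.9947 × (0.9947 − 0.4691)/(0.9947 + 0.4691) = 0.3572.

0.357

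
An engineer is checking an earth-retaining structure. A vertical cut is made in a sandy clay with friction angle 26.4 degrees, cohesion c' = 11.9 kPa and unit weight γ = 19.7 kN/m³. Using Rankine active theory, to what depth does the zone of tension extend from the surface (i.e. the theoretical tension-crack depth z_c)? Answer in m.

1.95 m

K_a = tan²(45° − 26.4°/2) = 0.3844; √K_a = 0.6200.
The active pressure is zero where K_a γ z = 2c√K_a, so z_c = 2c/(γ√K_a) = 2×11.9/(19.7×0.6200) = 1.949 m.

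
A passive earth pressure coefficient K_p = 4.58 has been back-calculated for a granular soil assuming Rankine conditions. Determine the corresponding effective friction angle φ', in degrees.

K_p = (1+sin φ)/(1−sin φ) ⇒ sin φ = (K_p − 1)/(K_p + 1) = 0.6416.
φ = arcsin(0.6416) = 39.91°.

39.9°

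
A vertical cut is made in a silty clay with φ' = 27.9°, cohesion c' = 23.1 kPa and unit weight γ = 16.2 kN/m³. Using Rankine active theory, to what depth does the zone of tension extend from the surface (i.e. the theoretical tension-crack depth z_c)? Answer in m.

4.74 m

K_a = tan²(45° − 27.9°/2) = 0.3625; √K_a = 0.6020.
The active pressure is zero where K_a γ z = 2c√K_a, so z_c = 2c/(γ√K_a) = 2×23.1/(16.2×0.6020) = 4.737 m.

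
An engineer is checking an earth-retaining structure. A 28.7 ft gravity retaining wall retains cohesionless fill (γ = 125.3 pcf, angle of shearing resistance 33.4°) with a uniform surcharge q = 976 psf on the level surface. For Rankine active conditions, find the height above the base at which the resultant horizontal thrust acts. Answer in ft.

K_a = 0.2899.
Triangular part P₁ = ½K_aγH² = 14960 at H/3 = 9.567 ft; rectangular part P₂ = K_a q H = 8121 at H/2 = 14.35 ft.
ȳ = (P₁·9.567 + P₂·14.35)/(P₁+P₂) = 11.25 ft.

11.2 ft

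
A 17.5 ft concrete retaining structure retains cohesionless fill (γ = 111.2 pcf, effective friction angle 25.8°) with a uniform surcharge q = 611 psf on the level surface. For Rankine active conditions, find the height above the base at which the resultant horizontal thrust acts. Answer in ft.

K_a = 0.3935.
Triangular part P₁ = ½K_aγH² = 6700 at H/3 = 5.833 ft; rectangular part P₂ = K_a q H = 4208 at H/2 = 8.750 ft.
ȳ = (P₁·5.833 + P₂·8.750)/(P₁+P₂) = 6.958 ft.

6.96 ft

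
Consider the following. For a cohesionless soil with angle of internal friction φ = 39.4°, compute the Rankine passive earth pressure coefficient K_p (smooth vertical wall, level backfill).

4.48

K_p = (1 + sin φ)/(1 − sin φ) = tan²(45° + 39.4°/2) = 4.475.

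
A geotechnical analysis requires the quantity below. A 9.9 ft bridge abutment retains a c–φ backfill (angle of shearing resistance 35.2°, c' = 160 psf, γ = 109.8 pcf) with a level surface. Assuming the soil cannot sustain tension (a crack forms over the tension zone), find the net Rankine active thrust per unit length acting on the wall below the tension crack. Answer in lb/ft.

270 lb/ft

K_a = 0.2687; √K_a = 0.5184.
Tension-crack depth z_c = 2c/(γ√K_a) = 2×160/(109.8×0.5184) = 5.622 ft.
σ_a at base = K_a γ H − 2c√K_a = 0.2687×109.8×9.9 − 2×160×0.5184 = 126.2 psf.
P_a = ½ × 126.2 × (H − z_c) = 0.5×126.2×4.278 = 269.9 lb/ft.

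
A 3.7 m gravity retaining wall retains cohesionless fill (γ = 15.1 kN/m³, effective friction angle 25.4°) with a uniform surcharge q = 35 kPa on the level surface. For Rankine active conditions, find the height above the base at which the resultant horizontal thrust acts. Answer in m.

1.58 m

K_a = 0.3996.
Triangular part P₁ = ½K_aγH² = 41.31 at H/3 = 1.233 m; rectangular part P₂ = K_a q H = 51.75 at H/2 = 1.850 m.
ȳ = (P₁·1.233 + P₂·1.850)/(P₁+P₂) = 1.576 m.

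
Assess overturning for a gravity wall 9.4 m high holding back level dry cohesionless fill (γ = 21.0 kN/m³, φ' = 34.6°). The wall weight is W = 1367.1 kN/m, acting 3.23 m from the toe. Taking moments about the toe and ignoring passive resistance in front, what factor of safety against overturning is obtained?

K_a = tan²(45° − 34.6°/2) = 0.2756.
P_a = ½K_aγH² = 0.5×0.2756×21.0×9.4² = 255.7 kN/m, acting at H/3 = 3.133 m above the base.
Overturning moment M_o = P_a × H/3 = 255.7 × 3.133 = 801.3.
Resisting moment M_r = W × 3.23 = 1367.1 × 3.23 = 4416.
FS_overturning = M_r/M_o = 4416/801.3 = 5.511.

5.51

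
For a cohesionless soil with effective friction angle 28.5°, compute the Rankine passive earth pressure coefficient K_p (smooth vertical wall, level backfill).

K_p = (1 + sin φ)/(1 − sin φ) = tan²(45° + 28.5°/2) = 2.825.

2.83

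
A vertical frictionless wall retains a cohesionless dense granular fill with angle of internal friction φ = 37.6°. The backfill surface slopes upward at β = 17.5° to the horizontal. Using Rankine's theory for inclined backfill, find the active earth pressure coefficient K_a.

0.272

K_a = cos β · (cos β − √(cos²β − cos²φ)) / (cos β + √(cos²β − cos²φ)).
cos β = 0.9537, cos φ = 0.7923, √(cos²β − cos²φ) = 0.5309.
K_a = 0.9537 × (0.9537 − 0.5309)/(0.9537 + 0.5309) = 0.2716.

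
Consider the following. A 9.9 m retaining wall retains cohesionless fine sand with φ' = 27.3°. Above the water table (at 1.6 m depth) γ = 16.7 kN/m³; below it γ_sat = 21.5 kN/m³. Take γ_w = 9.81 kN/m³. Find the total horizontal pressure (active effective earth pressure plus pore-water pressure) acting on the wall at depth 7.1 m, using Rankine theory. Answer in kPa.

87.7 kPa

K_a = (1 − sin φ)/(1 + sin φ) = 0.3711.
γ' = 21.5 − 9.81 = 11.69 kN/m³.
Effective vertical stress at 7.1 m: σ'_v = 16.7×1.6 + 11.69×5.50 = 91.02 kPa.
σ'_h = K_a σ'_v = 0.3711 × 91.02 = 33.78 kPa; u = γ_w × 5.50 = 53.96 kPa.
Total σ_h = 33.78 + 53.96 = 87.73 kPa.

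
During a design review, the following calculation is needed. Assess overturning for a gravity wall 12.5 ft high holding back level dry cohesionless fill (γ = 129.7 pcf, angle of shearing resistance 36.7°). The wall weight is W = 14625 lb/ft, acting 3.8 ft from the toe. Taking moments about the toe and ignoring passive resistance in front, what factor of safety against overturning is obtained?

K_a = tan²(45° − 36.7°/2) = 0.2519.
P_a = ½K_aγH² = 0.5×0.2519×129.7×12.5² = 2552 lb/ft, acting at H/3 = 4.167 ft above the base.
Overturning moment M_o = P_a × H/3 = 2552 × 4.167 = 10630.
Resisting moment M_r = W × 3.8 = 14625 × 3.8 = 55580.
FS_overturning = M_r/M_o = 55580/10630 = 5.226.

5.23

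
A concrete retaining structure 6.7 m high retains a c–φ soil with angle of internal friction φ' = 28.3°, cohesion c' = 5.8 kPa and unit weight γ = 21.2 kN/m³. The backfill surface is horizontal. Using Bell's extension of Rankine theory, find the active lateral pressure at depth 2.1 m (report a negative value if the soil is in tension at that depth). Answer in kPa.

K_a = (1 − sin φ)/(1 + sin φ) = 0.3568.
σ_a = K_a γ z − 2c√K_a = 0.3568×21.2×2.1 − 2×5.8×0.5973 = 8.955 kPa.

8.95 kPa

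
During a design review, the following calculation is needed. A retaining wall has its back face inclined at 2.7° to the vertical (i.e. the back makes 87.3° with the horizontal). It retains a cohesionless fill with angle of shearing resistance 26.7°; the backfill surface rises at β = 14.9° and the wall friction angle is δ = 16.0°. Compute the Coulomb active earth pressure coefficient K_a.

K_a = sin²(α+φ) / [sin²α · sin(α−δ) · (1 + √{sin(φ+δ)sin(φ−β) / (sin(α−δ)sin(α+β))})²].
With α = 87.3°, φ = 26.7°, δ = 16.0°, β = 14.9°: K_a = 0.4590.

0.459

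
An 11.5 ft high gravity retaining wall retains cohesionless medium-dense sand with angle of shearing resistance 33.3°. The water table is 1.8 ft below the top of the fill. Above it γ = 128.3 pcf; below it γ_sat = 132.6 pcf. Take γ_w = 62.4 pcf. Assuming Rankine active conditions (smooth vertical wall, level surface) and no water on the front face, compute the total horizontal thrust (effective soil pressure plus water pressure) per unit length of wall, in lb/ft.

4610 lb/ft

K_a = tan²(45° − φ/2) = 0.2911.
γ' = 132.6 − 62.4 = 70.20 pcf. Depth below WT = 9.7 ft.
σ'_h at WT = K_a γ d_w = 67.24 psf; at base = 67.24 + K_a γ' × 9.7 = 265.5 psf.
P₁ (0–1.8 ft) = ½×67.24×1.8 = 60.51. P₂ (1.8–11.5 ft) = ½(67.24+265.5)×9.7 = 1614.
P_w = ½ γ_w h₂² = 0.5×62.4×9.7² = 2936. Total = 60.51+1614+2936 = 4610 lb/ft.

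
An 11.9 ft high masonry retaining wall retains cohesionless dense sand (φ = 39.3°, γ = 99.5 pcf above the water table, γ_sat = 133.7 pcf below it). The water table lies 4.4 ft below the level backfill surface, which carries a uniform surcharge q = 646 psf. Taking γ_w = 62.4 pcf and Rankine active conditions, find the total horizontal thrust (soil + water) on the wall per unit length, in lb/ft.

4880 lb/ft

K_a = tan²(45° − φ/2) = 0.2245.
γ' = 133.7 − 62.4 = 71.30 pcf. h₂ = H − d_w = 7.5 ft.
σ'_h: at surface K_a·q = 145.0; at WT K_a(q+γd_w) = 243.3; at base K_a(q+γd_w+γ'h₂) = 363.3 psf.
P₁ = ½(145.0+243.3)×4.4 = 854.2; P₂ = ½(243.3+363.3)×7.5 = 2275; P_w = ½γ_w h₂² = 1755.
Total = 854.2+2275+1755 = 4884 lb/ft.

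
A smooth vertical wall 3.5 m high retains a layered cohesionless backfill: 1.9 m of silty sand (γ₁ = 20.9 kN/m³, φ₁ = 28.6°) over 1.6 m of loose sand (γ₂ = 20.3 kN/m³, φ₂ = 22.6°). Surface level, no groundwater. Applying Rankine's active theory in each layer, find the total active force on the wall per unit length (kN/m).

53.1 kN/m

K_a1 = tan²(45°−28.6°/2) = 0.3525; K_a2 = tan²(45°−22.6°/2) = 0.4448.
Layer 1: σ at base = K_a1 γ₁ h₁ = 14.00 kPa; P₁ = ½×14.00×1.9 = 13.30.
Layer 2: σ_v at top = γ₁h₁ = 39.71; σ_h top = K_a2×39.71 = 17.66; σ_h base = K_a2×(39.71+20.3×1.6) = 32.11.
P₂ = ½(17.66+32.11)×1.6 = 39.82. Total P_a = 13.30+39.82 = 53.12 kN/m.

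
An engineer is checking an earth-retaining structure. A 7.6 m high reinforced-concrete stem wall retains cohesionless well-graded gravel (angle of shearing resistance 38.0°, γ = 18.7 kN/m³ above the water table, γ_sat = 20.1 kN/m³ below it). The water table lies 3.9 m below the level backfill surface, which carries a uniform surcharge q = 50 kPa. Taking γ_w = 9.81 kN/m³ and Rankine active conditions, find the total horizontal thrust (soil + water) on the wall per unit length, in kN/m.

272 kN/m

K_a = tan²(45° − φ/2) = 0.2379.
γ' = 20.1 − 9.81 = 10.29 kN/m³. h₂ = H − d_w = 3.7 m.
σ'_h: at surface K_a·q = 11.89; at WT K_a(q+γd_w) = 29.24; at base K_a(q+γd_w+γ'h₂) = 38.30 kPa.
P₁ = ½(11.89+29.24)×3.9 = 80.22; P₂ = ½(29.24+38.30)×3.7 = 125.0; P_w = ½γ_w h₂² = 67.15.
Total = 80.22+125.0+67.15 = 272.3 kN/m.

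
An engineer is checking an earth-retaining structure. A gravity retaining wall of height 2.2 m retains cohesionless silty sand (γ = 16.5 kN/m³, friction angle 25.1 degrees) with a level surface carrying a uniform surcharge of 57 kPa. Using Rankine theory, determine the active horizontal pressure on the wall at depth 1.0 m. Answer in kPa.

K_a = (1 − sin φ)/(1 + sin φ) = 0.4043.
σ_v = γz + q = 16.5 × 1.0 + 57 = 73.50 kPa.
σ_h = K_a σ_v = 0.4043 × 73.50 = 29.72 kPa.

29.7 kPa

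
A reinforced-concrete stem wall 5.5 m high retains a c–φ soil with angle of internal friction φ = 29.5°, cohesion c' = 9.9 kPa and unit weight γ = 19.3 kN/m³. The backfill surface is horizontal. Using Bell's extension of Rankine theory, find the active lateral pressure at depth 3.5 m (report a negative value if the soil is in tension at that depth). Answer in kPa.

11.4 kPa

K_a = (1 − sin φ)/(1 + sin φ) = 0.3401.
σ_a = K_a γ z − 2c√K_a = 0.3401×19.3×3.5 − 2×9.9×0.5832 = 11.43 kPa.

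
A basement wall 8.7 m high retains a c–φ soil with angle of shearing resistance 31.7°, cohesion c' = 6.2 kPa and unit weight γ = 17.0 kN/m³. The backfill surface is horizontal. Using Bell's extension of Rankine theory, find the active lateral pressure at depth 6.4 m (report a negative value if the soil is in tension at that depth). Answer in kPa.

K_a = (1 − sin φ)/(1 + sin φ) = 0.3111.
σ_a = K_a γ z − 2c√K_a = 0.3111×17.0×6.4 − 2×6.2×0.5577 = 26.93 kPa.

26.9 kPa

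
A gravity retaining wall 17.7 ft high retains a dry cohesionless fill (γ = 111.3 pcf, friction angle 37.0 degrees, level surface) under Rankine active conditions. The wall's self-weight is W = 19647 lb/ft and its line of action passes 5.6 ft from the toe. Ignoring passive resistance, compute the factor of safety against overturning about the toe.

K_a = tan²(45° − 37.0°/2) = 0.2486.
P_a = ½K_aγH² = 0.5×0.2486×111.3×17.7² = 4334 lb/ft, acting at H/3 = 5.900 ft above the base.
Overturning moment M_o = P_a × H/3 = 4334 × 5.900 = 25570.
Resisting moment M_r = W × 5.6 = 19647 × 5.6 = 110000.
FS_overturning = M_r/M_o = 110000/25570 = 4.303.

4.30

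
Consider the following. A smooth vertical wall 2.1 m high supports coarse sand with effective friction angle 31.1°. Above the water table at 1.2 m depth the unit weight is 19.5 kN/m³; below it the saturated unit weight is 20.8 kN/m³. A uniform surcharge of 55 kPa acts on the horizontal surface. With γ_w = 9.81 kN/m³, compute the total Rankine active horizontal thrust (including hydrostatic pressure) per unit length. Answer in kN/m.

K_a = tan²(45° − φ/2) = 0.3188.
γ' = 20.8 − 9.81 = 10.99 kN/m³. h₂ = H − d_w = 0.9 m.
σ'_h: at surface K_a·q = 17.53; at WT K_a(q+γd_w) = 24.99; at base K_a(q+γd_w+γ'h₂) = 28.15 kPa.
P₁ = ½(17.53+24.99)×1.2 = 25.52; P₂ = ½(24.99+28.15)×0.9 = 23.91; P_w = ½γ_w h₂² = 3.973.
Total = 25.52+23.91+3.973 = 53.40 kN/m.

53.4 kN/m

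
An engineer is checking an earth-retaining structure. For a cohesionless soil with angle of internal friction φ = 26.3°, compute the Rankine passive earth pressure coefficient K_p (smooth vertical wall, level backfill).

K_p = (1 + sin φ)/(1 − sin φ) = tan²(45° + 26.3°/2) = 2.591.

2.59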